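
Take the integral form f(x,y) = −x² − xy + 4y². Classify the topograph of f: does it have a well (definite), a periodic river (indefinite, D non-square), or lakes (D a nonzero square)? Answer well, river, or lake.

D = b²−4ac = (-1)² − 4·(-1)·4 = 17
D > 0 non-square ⇒ indefinite ⇒ periodic river

river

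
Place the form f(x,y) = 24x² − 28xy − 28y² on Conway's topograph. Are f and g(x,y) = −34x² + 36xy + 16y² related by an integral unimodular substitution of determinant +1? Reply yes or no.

D₁ = 3472, D₂ = 3472
river cycle of f (length 16): (-28, 28, 24), (24, 20, -32), (-32, 44, 12), (12, 52, -16), (-16, 44, 24), (24, 52, -8), (-8, 44, 48), (48, 52, -4), (-4, 52, 48), (48, 44, -8), … (6 more)
river cycle of g (length 16): (16, 28, -42), (-42, 56, 2), (2, 56, -42), (-42, 28, 16), (16, 36, -34), (-34, 32, 18), (18, 40, -26), (-26, 12, 32), (32, 52, -6), (-6, 56, 14), … (6 more)
cycles differ ⇒ inequivalent

no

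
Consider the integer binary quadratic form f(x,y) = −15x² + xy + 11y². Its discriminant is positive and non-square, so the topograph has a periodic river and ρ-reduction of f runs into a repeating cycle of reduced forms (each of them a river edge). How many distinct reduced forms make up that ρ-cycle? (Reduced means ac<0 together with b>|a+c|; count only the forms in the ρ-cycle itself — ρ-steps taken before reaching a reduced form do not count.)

D = 661, ⌊√D⌋ = 25
descent: ρ → (11,21,-5)  [lands on river]
river: ρ → (-5,19,15)
river: ρ → (15,11,-9)
river: ρ → (-9,25,1)
river: ρ → (1,25,-9)
river: ρ → (-9,11,15)
river: ρ → (15,19,-5)
river: ρ → (-5,21,11)
river: ρ → (11,23,-3)
river: ρ → (-3,25,3)
river: ρ → (3,23,-11)
river: ρ → (-11,21,5)
river: ρ → (5,19,-15)
river: ρ → (-15,11,9)
river: ρ → (9,25,-1)
river: ρ → (-1,25,9)
river: ρ → (9,11,-15)
river: ρ → (-15,19,5)
river: ρ → (5,21,-11)
river: ρ → (-11,23,3)
river: ρ → (3,25,-3)
river: ρ → (-3,23,11)
ρ-cycle length = 22 (tail of 1 descent step not counted)

22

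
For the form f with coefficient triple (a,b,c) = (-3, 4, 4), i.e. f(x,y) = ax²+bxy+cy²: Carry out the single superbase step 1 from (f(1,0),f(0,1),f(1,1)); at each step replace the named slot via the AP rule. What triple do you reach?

start (-3,4,5) = (f(1,0),f(0,1),f(1,1))
replace slot 1: 2·(4+5) − (-3) = 21 → (21,4,5)

21,4,5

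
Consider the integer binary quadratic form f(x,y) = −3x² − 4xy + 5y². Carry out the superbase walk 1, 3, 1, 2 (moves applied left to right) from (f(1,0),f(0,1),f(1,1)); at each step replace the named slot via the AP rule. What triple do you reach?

start (-3,5,-2) = (f(1,0),f(0,1),f(1,1))
replace slot 1: 2·(5+(-2)) − (-3) = 9 → (9,5,-2)
replace slot 3: 2·(9+5) − (-2) = 30 → (9,5,30)
replace slot 1: 2·(5+30) − 9 = 61 → (61,5,30)
replace slot 2: 2·(61+30) − 5 = 177 → (61,177,30)

61,177,30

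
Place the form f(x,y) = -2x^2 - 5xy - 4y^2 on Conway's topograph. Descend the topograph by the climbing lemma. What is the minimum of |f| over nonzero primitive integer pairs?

translate: b→1 (≡5 mod 4), so (2,5,4)→(2,1,1)
flip: (2,1,1)→(1,-1,2)
translate: b→1 (≡-1 mod 2), so (1,-1,2)→(1,1,2)
reduced (well bottom): (1,1,2) with a≤c, −a<b≤a
well minimum |f| = |-1| = 1 (negative-definite)

1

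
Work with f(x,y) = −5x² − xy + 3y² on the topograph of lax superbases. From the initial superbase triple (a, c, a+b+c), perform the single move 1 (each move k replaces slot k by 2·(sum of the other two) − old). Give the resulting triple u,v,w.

start (-5,3,-3) = (f(1,0),f(0,1),f(1,1))
replace slot 1: 2·(3+(-3)) − (-5) = 5 → (5,3,-3)

5,3,-3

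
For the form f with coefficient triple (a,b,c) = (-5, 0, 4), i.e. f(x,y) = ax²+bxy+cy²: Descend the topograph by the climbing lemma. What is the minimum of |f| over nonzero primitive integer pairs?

descent: ρ → (4,8,-1)  [lands on river]
river: ρ → (-1,8,4)
closes: descent 1, river 2
min |a| on river = 1

1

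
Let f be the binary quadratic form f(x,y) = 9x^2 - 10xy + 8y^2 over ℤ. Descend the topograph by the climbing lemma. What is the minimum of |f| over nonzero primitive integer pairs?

translate: b→8 (≡-10 mod 18), so (9,-10,8)→(9,8,7)
flip: (9,8,7)→(7,-8,9)
translate: b→6 (≡-8 mod 14), so (7,-8,9)→(7,6,8)
reduced (well bottom): (7,6,8) with a≤c, −a<b≤a
well minimum = a = 7

7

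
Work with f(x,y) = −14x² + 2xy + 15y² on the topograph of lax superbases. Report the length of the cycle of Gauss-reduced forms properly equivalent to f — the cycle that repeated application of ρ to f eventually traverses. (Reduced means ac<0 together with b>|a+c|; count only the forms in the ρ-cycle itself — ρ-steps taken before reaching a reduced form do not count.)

D = 844, ⌊√D⌋ = 29
river: ρ → (15,28,-1)
river: ρ → (-1,28,15)
river: ρ → (15,2,-14)
river: ρ → (-14,26,3)
river: ρ → (3,28,-5)
river: ρ → (-5,22,18)
river: ρ → (18,14,-9)
river: ρ → (-9,22,10)
river: ρ → (10,18,-13)
river: ρ → (-13,8,15)
river: ρ → (15,22,-6)
river: ρ → (-6,26,7)
river: ρ → (7,16,-21)
river: ρ → (-21,26,2)
river: ρ → (2,26,-21)
river: ρ → (-21,16,7)
river: ρ → (7,26,-6)
river: ρ → (-6,22,15)
river: ρ → (15,8,-13)
river: ρ → (-13,18,10)
river: ρ → (10,22,-9)
river: ρ → (-9,14,18)
river: ρ → (18,22,-5)
river: ρ → (-5,28,3)
river: ρ → (3,26,-14)
river: ρ → (-14,2,15)
ρ-cycle length = 26 (tail of 0 descent steps not counted)

26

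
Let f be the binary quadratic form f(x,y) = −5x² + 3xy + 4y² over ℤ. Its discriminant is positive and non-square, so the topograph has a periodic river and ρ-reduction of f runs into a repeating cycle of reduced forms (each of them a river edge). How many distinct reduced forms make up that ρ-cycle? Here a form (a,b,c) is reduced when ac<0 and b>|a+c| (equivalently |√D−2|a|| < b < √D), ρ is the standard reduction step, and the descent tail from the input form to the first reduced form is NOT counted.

D = 89, ⌊√D⌋ = 9
river: ρ → (4,5,-4)
river: ρ → (-4,3,5)
river: ρ → (5,7,-2)
river: ρ → (-2,9,1)
river: ρ → (1,9,-2)
river: ρ → (-2,7,5)
river: ρ → (5,3,-4)
river: ρ → (-4,5,4)
river: ρ → (4,3,-5)
river: ρ → (-5,7,2)
river: ρ → (2,9,-1)
river: ρ → (-1,9,2)
river: ρ → (2,7,-5)
river: ρ → (-5,3,4)
ρ-cycle length = 14 (tail of 0 descent steps not counted)

14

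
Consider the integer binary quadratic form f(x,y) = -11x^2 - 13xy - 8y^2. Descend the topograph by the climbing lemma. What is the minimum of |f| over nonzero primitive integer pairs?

translate: b→-9 (≡13 mod 22), so (11,13,8)→(11,-9,6)
flip: (11,-9,6)→(6,9,11)
translate: b→-3 (≡9 mod 12), so (6,9,11)→(6,-3,8)
reduced (well bottom): (6,-3,8) with a≤c, −a<b≤a
well minimum |f| = |-6| = 6 (negative-definite)

6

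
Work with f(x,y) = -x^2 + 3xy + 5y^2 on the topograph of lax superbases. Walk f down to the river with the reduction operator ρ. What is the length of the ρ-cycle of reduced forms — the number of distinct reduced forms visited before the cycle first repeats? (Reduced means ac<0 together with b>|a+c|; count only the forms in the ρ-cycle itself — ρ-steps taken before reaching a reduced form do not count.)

D = 29, ⌊√D⌋ = 5
descent: ρ → (5,-3,-1)
descent: ρ → (-1,5,1)  [lands on river]
river: ρ → (1,5,-1)
ρ-cycle length = 2 (tail of 2 descent steps not counted)

2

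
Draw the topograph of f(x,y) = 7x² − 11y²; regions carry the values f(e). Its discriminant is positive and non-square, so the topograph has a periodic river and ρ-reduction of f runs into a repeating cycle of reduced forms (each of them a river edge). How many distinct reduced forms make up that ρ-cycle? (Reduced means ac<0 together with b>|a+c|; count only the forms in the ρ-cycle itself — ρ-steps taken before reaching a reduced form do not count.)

D = 308, ⌊√D⌋ = 17
descent: ρ → (-11,0,7)
descent: ρ → (7,14,-4)  [lands on river]
river: ρ → (-4,10,13)
river: ρ → (13,16,-1)
river: ρ → (-1,16,13)
river: ρ → (13,10,-4)
river: ρ → (-4,14,7)
ρ-cycle length = 6 (tail of 2 descent steps not counted)

6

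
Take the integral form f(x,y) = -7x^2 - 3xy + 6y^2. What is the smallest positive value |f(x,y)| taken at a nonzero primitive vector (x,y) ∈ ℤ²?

descent: ρ → (6,3,-7)  [lands on river]
river: ρ → (-7,11,2)
river: ρ → (2,13,-1)
river: ρ → (-1,13,2)
river: ρ → (2,11,-7)
river: ρ → (-7,3,6)
river: ρ → (6,9,-4)
river: ρ → (-4,7,8)
river: ρ → (8,9,-3)
river: ρ → (-3,9,8)
river: ρ → (8,7,-4)
river: ρ → (-4,9,6)
closes: descent 1, river 12
min |a| on river = 1

1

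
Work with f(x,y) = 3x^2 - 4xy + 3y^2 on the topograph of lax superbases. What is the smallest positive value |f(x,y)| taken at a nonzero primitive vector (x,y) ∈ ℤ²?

translate: b→2 (≡-4 mod 6), so (3,-4,3)→(3,2,2)
flip: (3,2,2)→(2,-2,3)
translate: b→2 (≡-2 mod 4), so (2,-2,3)→(2,2,3)
reduced (well bottom): (2,2,3) with a≤c, −a<b≤a
well minimum = a = 2

2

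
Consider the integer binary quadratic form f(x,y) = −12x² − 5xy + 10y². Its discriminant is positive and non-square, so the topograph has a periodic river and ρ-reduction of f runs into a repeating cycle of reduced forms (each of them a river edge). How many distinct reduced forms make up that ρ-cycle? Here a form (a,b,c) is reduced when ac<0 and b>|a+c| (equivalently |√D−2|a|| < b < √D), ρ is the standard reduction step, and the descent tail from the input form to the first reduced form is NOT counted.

D = 505, ⌊√D⌋ = 22
descent: ρ → (10,5,-12)  [lands on river]
river: ρ → (-12,19,3)
river: ρ → (3,17,-18)
river: ρ → (-18,19,2)
river: ρ → (2,21,-8)
river: ρ → (-8,11,12)
river: ρ → (12,13,-7)
river: ρ → (-7,15,10)
ρ-cycle length = 8 (tail of 1 descent step not counted)

8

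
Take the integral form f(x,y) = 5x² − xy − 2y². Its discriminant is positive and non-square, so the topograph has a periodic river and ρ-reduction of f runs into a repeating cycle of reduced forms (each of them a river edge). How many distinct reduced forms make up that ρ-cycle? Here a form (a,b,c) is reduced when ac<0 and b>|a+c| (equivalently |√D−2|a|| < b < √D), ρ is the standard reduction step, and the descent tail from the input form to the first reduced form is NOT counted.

D = 41, ⌊√D⌋ = 6
descent: ρ → (-2,5,2)  [lands on river]
river: ρ → (2,3,-4)
river: ρ → (-4,5,1)
river: ρ → (1,5,-4)
river: ρ → (-4,3,2)
river: ρ → (2,5,-2)
river: ρ → (-2,3,4)
river: ρ → (4,5,-1)
river: ρ → (-1,5,4)
river: ρ → (4,3,-2)
ρ-cycle length = 10 (tail of 1 descent step not counted)

10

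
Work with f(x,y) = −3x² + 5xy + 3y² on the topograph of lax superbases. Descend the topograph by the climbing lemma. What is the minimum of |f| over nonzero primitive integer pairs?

river: ρ → (3,7,-1)
river: ρ → (-1,7,3)
river: ρ → (3,5,-3)
river: ρ → (-3,7,1)
river: ρ → (1,7,-3)
river: ρ → (-3,5,3)
closes: descent 0, river 6
min |a| on river = 1

1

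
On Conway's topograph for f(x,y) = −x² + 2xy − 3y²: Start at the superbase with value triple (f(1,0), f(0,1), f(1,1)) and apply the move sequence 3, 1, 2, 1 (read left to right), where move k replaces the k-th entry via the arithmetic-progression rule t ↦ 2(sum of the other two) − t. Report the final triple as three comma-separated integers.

start (-1,-3,-2) = (f(1,0),f(0,1),f(1,1))
replace slot 3: 2·((-1)+(-3)) − (-2) = -6 → (-1,-3,-6)
replace slot 1: 2·((-3)+(-6)) − (-1) = -17 → (-17,-3,-6)
replace slot 2: 2·((-17)+(-6)) − (-3) = -43 → (-17,-43,-6)
replace slot 1: 2·((-43)+(-6)) − (-17) = -81 → (-81,-43,-6)

-81,-43,-6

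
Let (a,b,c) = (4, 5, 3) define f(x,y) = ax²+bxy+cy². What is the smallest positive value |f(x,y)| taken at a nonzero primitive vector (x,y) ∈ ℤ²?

translate: b→-3 (≡5 mod 8), so (4,5,3)→(4,-3,2)
flip: (4,-3,2)→(2,3,4)
translate: b→-1 (≡3 mod 4), so (2,3,4)→(2,-1,3)
reduced (well bottom): (2,-1,3) with a≤c, −a<b≤a
well minimum = a = 2

2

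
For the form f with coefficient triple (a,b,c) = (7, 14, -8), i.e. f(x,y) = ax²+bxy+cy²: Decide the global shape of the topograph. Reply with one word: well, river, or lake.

D = b²−4ac = 14² − 4·7·(-8) = 420
D > 0 non-square ⇒ indefinite ⇒ periodic river

river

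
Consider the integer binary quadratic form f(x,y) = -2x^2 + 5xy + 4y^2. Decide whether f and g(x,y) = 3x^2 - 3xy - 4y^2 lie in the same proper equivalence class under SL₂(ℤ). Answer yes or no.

D₁ = 57, D₂ = 57
river cycle of f (length 6): (4, 3, -3), (-3, 3, 4), (4, 5, -2), (-2, 7, 1), (1, 7, -2), (-2, 5, 4)
river cycle of g (length 6): (-4, 3, 3), (3, 3, -4), (-4, 5, 2), (2, 7, -1), (-1, 7, 2), (2, 5, -4)
cycles differ ⇒ inequivalent

no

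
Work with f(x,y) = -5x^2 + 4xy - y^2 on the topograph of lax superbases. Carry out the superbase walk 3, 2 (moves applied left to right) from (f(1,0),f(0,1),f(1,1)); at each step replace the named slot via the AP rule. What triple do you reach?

start (-5,-1,-2) = (f(1,0),f(0,1),f(1,1))
replace slot 3: 2·((-5)+(-1)) − (-2) = -10 → (-5,-1,-10)
replace slot 2: 2·((-5)+(-10)) − (-1) = -29 → (-5,-29,-10)

-5,-29,-10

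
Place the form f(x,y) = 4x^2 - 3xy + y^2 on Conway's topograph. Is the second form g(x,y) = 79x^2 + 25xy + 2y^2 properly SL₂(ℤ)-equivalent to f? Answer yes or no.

D₁ = -7, D₂ = -7
f: flip: (4,-3,1)→(1,3,4)
f: translate: b→1 (≡3 mod 2), so (1,3,4)→(1,1,2)
f: reduced (well bottom): (1,1,2) with a≤c, −a<b≤a
g: flip: (79,25,2)→(2,-25,79)
g: translate: b→-1 (≡-25 mod 4), so (2,-25,79)→(2,-1,1)
g: flip: (2,-1,1)→(1,1,2)
g: reduced (well bottom): (1,1,2) with a≤c, −a<b≤a
reduced forms (1, 1, 2) vs (1, 1, 2) ⇒ equivalent

yes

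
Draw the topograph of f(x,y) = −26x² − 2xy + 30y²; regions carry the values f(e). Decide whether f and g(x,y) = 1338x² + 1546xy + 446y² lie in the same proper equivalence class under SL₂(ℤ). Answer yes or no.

D₁ = 3124, D₂ = 3124
river cycle of f (length 18): (-26, 50, 6), (6, 46, -42), (-42, 38, 10), (10, 42, -34), (-34, 26, 18), (18, 46, -14), (-14, 38, 30), (30, 22, -22), (-22, 22, 30), (30, 38, -14), … (8 more)
river cycle of g (length 18): (-26, 50, 6), (6, 46, -42), (-42, 38, 10), (10, 42, -34), (-34, 26, 18), (18, 46, -14), (-14, 38, 30), (30, 22, -22), (-22, 22, 30), (30, 38, -14), … (8 more)
cycles coincide ⇒ equivalent

yes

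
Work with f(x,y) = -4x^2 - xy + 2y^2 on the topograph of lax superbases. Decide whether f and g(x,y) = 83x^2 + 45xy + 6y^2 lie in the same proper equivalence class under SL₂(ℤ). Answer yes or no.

D₁ = 33, D₂ = 33
river cycle of f (length 4): (2, 5, -1), (-1, 5, 2), (2, 3, -3), (-3, 3, 2)
river cycle of g (length 4): (-1, 5, 2), (2, 3, -3), (-3, 3, 2), (2, 5, -1)
cycles coincide ⇒ equivalent

yes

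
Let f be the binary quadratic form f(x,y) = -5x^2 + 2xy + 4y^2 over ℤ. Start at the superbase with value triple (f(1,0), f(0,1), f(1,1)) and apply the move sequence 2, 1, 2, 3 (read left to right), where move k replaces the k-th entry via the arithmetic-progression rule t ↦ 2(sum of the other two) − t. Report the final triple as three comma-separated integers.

start (-5,4,1) = (f(1,0),f(0,1),f(1,1))
replace slot 2: 2·((-5)+1) − 4 = -12 → (-5,-12,1)
replace slot 1: 2·((-12)+1) − (-5) = -17 → (-17,-12,1)
replace slot 2: 2·((-17)+1) − (-12) = -20 → (-17,-20,1)
replace slot 3: 2·((-17)+(-20)) − 1 = -75 → (-17,-20,-75)

-17,-20,-75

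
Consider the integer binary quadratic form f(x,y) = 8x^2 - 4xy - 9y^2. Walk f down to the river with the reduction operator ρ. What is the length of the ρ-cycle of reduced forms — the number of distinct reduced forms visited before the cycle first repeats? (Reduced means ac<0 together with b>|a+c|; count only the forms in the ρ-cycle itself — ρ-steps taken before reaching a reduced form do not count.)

D = 304, ⌊√D⌋ = 17
descent: ρ → (-9,4,8)  [lands on river]
river: ρ → (8,12,-5)
river: ρ → (-5,8,12)
river: ρ → (12,16,-1)
river: ρ → (-1,16,12)
river: ρ → (12,8,-5)
river: ρ → (-5,12,8)
river: ρ → (8,4,-9)
river: ρ → (-9,14,3)
river: ρ → (3,16,-4)
river: ρ → (-4,16,3)
river: ρ → (3,14,-9)
ρ-cycle length = 12 (tail of 1 descent step not counted)

12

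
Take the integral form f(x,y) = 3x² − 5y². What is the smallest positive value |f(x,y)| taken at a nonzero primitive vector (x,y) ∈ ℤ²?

descent: ρ → (-5,0,3)
descent: ρ → (3,6,-2)  [lands on river]
river: ρ → (-2,6,3)
closes: descent 2, river 2
min |a| on river = 2

2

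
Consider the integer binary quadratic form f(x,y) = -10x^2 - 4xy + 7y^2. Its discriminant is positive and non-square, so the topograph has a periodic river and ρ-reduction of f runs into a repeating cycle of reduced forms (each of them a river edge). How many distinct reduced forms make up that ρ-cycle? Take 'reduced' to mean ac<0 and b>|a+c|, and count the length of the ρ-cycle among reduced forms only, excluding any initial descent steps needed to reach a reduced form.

D = 296, ⌊√D⌋ = 17
descent: ρ → (7,4,-10)  [lands on river]
river: ρ → (-10,16,1)
river: ρ → (1,16,-10)
river: ρ → (-10,4,7)
river: ρ → (7,10,-7)
river: ρ → (-7,4,10)
river: ρ → (10,16,-1)
river: ρ → (-1,16,10)
river: ρ → (10,4,-7)
river: ρ → (-7,10,7)
ρ-cycle length = 10 (tail of 1 descent step not counted)

10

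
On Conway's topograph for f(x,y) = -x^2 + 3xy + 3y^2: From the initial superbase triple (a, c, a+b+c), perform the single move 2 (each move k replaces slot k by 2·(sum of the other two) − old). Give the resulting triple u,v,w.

start (-1,3,5) = (f(1,0),f(0,1),f(1,1))
replace slot 2: 2·((-1)+5) − 3 = 5 → (-1,5,5)

-1,5,5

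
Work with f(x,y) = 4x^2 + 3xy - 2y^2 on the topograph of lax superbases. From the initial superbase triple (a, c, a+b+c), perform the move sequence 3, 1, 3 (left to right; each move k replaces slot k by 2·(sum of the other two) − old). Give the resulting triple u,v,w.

start (4,-2,5) = (f(1,0),f(0,1),f(1,1))
replace slot 3: 2·(4+(-2)) − 5 = -1 → (4,-2,-1)
replace slot 1: 2·((-2)+(-1)) − 4 = -10 → (-10,-2,-1)
replace slot 3: 2·((-10)+(-2)) − (-1) = -23 → (-10,-2,-23)

-10,-2,-23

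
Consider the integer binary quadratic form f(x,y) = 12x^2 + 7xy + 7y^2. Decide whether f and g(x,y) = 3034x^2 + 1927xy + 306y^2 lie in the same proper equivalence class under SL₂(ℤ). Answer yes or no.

D₁ = -287, D₂ = -287
f: flip: (12,7,7)→(7,-7,12)
f: translate: b→7 (≡-7 mod 14), so (7,-7,12)→(7,7,12)
f: reduced (well bottom): (7,7,12) with a≤c, −a<b≤a
g: flip: (3034,1927,306)→(306,-1927,3034)
g: translate: b→-91 (≡-1927 mod 612), so (306,-1927,3034)→(306,-91,7)
g: flip: (306,-91,7)→(7,91,306)
g: translate: b→7 (≡91 mod 14), so (7,91,306)→(7,7,12)
g: reduced (well bottom): (7,7,12) with a≤c, −a<b≤a
reduced forms (7, 7, 12) vs (7, 7, 12) ⇒ equivalent

yes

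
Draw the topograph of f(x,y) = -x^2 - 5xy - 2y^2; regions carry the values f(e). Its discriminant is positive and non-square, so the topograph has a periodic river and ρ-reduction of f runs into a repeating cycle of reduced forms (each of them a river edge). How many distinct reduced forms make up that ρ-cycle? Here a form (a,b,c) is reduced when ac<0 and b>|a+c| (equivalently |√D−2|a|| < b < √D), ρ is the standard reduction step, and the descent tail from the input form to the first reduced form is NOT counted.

D = 17, ⌊√D⌋ = 4
descent: ρ → (-2,1,2)  [lands on river]
river: ρ → (2,3,-1)
river: ρ → (-1,3,2)
river: ρ → (2,1,-2)
river: ρ → (-2,3,1)
river: ρ → (1,3,-2)
ρ-cycle length = 6 (tail of 1 descent step not counted)

6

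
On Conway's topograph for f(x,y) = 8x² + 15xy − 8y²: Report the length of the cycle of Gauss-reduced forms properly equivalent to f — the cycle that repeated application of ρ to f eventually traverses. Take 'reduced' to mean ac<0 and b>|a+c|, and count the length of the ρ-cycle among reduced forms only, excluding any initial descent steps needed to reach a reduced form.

D = 481, ⌊√D⌋ = 21
river: ρ → (-8,17,6)
river: ρ → (6,19,-5)
river: ρ → (-5,21,2)
river: ρ → (2,19,-15)
river: ρ → (-15,11,6)
river: ρ → (6,13,-13)
river: ρ → (-13,13,6)
river: ρ → (6,11,-15)
river: ρ → (-15,19,2)
river: ρ → (2,21,-5)
river: ρ → (-5,19,6)
river: ρ → (6,17,-8)
river: ρ → (-8,15,8)
river: ρ → (8,17,-6)
river: ρ → (-6,19,5)
river: ρ → (5,21,-2)
river: ρ → (-2,19,15)
river: ρ → (15,11,-6)
river: ρ → (-6,13,13)
river: ρ → (13,13,-6)
river: ρ → (-6,11,15)
river: ρ → (15,19,-2)
river: ρ → (-2,21,5)
river: ρ → (5,19,-6)
river: ρ → (-6,17,8)
river: ρ → (8,15,-8)
ρ-cycle length = 26 (tail of 0 descent steps not counted)

26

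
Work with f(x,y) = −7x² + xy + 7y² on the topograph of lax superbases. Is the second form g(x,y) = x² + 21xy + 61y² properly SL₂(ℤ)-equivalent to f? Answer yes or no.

D₁ = 197, D₂ = 197
river cycle of f (length 6): (7, 13, -1), (-1, 13, 7), (7, 1, -7), (-7, 13, 1), (1, 13, -7), (-7, 1, 7)
river cycle of g (length 6): (1, 13, -7), (-7, 1, 7), (7, 13, -1), (-1, 13, 7), (7, 1, -7), (-7, 13, 1)
cycles coincide ⇒ equivalent

yes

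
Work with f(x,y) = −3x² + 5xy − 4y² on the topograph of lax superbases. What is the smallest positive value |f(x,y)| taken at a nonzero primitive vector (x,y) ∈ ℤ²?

translate: b→1 (≡-5 mod 6), so (3,-5,4)→(3,1,2)
flip: (3,1,2)→(2,-1,3)
reduced (well bottom): (2,-1,3) with a≤c, −a<b≤a
well minimum |f| = |-2| = 2 (negative-definite)

2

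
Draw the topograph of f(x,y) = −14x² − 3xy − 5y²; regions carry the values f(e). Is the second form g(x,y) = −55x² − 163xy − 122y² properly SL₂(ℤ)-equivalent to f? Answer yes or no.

D₁ = -271, D₂ = -271
f is negative-definite; reduce −f:
−f: flip: (14,3,5)→(5,-3,14)
−f: reduced (well bottom): (5,-3,14) with a≤c, −a<b≤a
flip sign back: reduced form of f is (-5,3,-14)
g is negative-definite; reduce −g:
−g: translate: b→53 (≡163 mod 110), so (55,163,122)→(55,53,14)
−g: flip: (55,53,14)→(14,-53,55)
−g: translate: b→3 (≡-53 mod 28), so (14,-53,55)→(14,3,5)
−g: flip: (14,3,5)→(5,-3,14)
−g: reduced (well bottom): (5,-3,14) with a≤c, −a<b≤a
flip sign back: reduced form of g is (-5,3,-14)
reduced forms (-5, 3, -14) vs (-5, 3, -14) ⇒ equivalent

yes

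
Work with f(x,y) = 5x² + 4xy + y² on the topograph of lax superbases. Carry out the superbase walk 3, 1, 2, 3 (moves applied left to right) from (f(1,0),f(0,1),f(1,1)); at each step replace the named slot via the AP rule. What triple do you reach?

start (5,1,10) = (f(1,0),f(0,1),f(1,1))
replace slot 3: 2·(5+1) − 10 = 2 → (5,1,2)
replace slot 1: 2·(1+2) − 5 = 1 → (1,1,2)
replace slot 2: 2·(1+2) − 1 = 5 → (1,5,2)
replace slot 3: 2·(1+5) − 2 = 10 → (1,5,10)

1,5,10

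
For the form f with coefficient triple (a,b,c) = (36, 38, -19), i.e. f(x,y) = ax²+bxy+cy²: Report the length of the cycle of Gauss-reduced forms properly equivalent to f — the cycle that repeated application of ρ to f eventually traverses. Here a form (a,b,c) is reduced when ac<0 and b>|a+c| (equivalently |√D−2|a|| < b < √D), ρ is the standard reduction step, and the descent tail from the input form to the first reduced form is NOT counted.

D = 4180, ⌊√D⌋ = 64
river: ρ → (-19,38,36)
river: ρ → (36,34,-21)
river: ρ → (-21,50,20)
river: ρ → (20,30,-41)
river: ρ → (-41,52,9)
river: ρ → (9,56,-29)
river: ρ → (-29,60,5)
river: ρ → (5,60,-29)
river: ρ → (-29,56,9)
river: ρ → (9,52,-41)
river: ρ → (-41,30,20)
river: ρ → (20,50,-21)
river: ρ → (-21,34,36)
river: ρ → (36,38,-19)
ρ-cycle length = 14 (tail of 0 descent steps not counted)

14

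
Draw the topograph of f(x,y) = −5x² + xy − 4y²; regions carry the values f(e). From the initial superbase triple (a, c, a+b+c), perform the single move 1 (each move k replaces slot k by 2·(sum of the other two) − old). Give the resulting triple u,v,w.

start (-5,-4,-8) = (f(1,0),f(0,1),f(1,1))
replace slot 1: 2·((-4)+(-8)) − (-5) = -19 → (-19,-4,-8)

-19,-4,-8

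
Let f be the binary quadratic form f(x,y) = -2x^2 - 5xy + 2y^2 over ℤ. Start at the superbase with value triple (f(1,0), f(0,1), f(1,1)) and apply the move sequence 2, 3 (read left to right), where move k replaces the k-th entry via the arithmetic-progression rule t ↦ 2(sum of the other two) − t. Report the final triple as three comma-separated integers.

start (-2,2,-5) = (f(1,0),f(0,1),f(1,1))
replace slot 2: 2·((-2)+(-5)) − 2 = -16 → (-2,-16,-5)
replace slot 3: 2·((-2)+(-16)) − (-5) = -31 → (-2,-16,-31)

-2,-16,-31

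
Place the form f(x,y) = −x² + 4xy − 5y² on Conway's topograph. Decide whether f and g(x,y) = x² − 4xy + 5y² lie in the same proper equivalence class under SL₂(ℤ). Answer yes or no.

D₁ = -4, D₂ = -4
f is negative-definite; reduce −f:
−f: translate: b→0 (≡-4 mod 2), so (1,-4,5)→(1,0,1)
−f: reduced (well bottom): (1,0,1) with a≤c, −a<b≤a
flip sign back: reduced form of f is (-1,0,-1)
g: translate: b→0 (≡-4 mod 2), so (1,-4,5)→(1,0,1)
g: reduced (well bottom): (1,0,1) with a≤c, −a<b≤a
reduced forms (-1, 0, -1) vs (1, 0, 1) ⇒ inequivalent

no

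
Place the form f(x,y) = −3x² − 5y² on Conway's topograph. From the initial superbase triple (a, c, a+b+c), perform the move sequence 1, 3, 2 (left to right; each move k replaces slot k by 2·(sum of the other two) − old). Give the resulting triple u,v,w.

start (-3,-5,-8) = (f(1,0),f(0,1),f(1,1))
replace slot 1: 2·((-5)+(-8)) − (-3) = -23 → (-23,-5,-8)
replace slot 3: 2·((-23)+(-5)) − (-8) = -48 → (-23,-5,-48)
replace slot 2: 2·((-23)+(-48)) − (-5) = -137 → (-23,-137,-48)

-23,-137,-48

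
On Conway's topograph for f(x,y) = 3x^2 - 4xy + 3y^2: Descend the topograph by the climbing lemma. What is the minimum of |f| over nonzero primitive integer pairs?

translate: b→2 (≡-4 mod 6), so (3,-4,3)→(3,2,2)
flip: (3,2,2)→(2,-2,3)
translate: b→2 (≡-2 mod 4), so (2,-2,3)→(2,2,3)
reduced (well bottom): (2,2,3) with a≤c, −a<b≤a
well minimum = a = 2

2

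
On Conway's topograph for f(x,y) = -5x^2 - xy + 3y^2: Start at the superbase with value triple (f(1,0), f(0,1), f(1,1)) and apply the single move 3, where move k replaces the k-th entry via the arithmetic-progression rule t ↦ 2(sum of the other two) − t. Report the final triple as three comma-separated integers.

start (-5,3,-3) = (f(1,0),f(0,1),f(1,1))
replace slot 3: 2·((-5)+3) − (-3) = -1 → (-5,3,-1)

-5,3,-1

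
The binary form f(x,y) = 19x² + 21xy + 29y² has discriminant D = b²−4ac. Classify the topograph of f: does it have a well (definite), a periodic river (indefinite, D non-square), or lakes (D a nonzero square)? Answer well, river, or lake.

D = b²−4ac = 21² − 4·19·29 = -1763
D < 0 ⇒ definite ⇒ every region one sign ⇒ single well

well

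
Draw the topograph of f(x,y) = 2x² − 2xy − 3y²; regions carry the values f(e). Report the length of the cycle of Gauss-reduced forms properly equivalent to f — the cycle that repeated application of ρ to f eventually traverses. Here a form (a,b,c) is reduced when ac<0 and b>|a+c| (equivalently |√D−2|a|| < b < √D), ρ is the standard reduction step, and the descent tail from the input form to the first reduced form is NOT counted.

D = 28, ⌊√D⌋ = 5
descent: ρ → (-3,2,2)  [lands on river]
river: ρ → (2,2,-3)
river: ρ → (-3,4,1)
river: ρ → (1,4,-3)
ρ-cycle length = 4 (tail of 1 descent step not counted)

4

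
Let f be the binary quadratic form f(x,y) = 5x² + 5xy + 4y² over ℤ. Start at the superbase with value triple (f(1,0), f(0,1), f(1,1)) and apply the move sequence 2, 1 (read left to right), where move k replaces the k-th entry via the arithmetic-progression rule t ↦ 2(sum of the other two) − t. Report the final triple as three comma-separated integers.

start (5,4,14) = (f(1,0),f(0,1),f(1,1))
replace slot 2: 2·(5+14) − 4 = 34 → (5,34,14)
replace slot 1: 2·(34+14) − 5 = 91 → (91,34,14)

91,34,14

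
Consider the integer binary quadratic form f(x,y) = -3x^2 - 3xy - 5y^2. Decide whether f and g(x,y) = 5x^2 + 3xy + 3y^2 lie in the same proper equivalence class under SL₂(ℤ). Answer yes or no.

D₁ = -51, D₂ = -51
f is negative-definite; reduce −f:
−f: reduced (well bottom): (3,3,5) with a≤c, −a<b≤a
flip sign back: reduced form of f is (-3,-3,-5)
g: flip: (5,3,3)→(3,-3,5)
g: translate: b→3 (≡-3 mod 6), so (3,-3,5)→(3,3,5)
g: reduced (well bottom): (3,3,5) with a≤c, −a<b≤a
reduced forms (-3, -3, -5) vs (3, 3, 5) ⇒ inequivalent

no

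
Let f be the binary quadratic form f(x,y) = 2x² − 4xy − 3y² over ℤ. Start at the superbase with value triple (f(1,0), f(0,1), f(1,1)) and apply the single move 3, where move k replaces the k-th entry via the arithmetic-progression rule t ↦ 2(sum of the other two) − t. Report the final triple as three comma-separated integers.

start (2,-3,-5) = (f(1,0),f(0,1),f(1,1))
replace slot 3: 2·(2+(-3)) − (-5) = 3 → (2,-3,3)

2,-3,3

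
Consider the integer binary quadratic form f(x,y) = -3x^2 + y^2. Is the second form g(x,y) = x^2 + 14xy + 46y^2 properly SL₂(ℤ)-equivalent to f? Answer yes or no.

D₁ = 12, D₂ = 12
river cycle of f (length 2): (1, 2, -2), (-2, 2, 1)
river cycle of g (length 2): (1, 2, -2), (-2, 2, 1)
cycles coincide ⇒ equivalent

yes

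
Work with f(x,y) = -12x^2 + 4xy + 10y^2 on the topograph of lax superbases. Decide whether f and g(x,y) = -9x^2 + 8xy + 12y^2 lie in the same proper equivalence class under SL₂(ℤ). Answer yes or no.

D₁ = 496, D₂ = 496
river cycle of f (length 8): (10, 16, -6), (-6, 20, 4), (4, 20, -6), (-6, 16, 10), (10, 4, -12), (-12, 20, 2), (2, 20, -12), (-12, 4, 10)
river cycle of g (length 16): (12, 16, -5), (-5, 14, 15), (15, 16, -4), (-4, 16, 15), (15, 14, -5), (-5, 16, 12), (12, 8, -9), (-9, 10, 11), (11, 12, -8), (-8, 20, 3), … (6 more)
cycles differ ⇒ inequivalent

no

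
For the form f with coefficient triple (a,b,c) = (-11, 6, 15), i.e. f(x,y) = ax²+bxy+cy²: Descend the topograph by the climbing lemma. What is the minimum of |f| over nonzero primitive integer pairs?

river: ρ → (15,24,-2)
river: ρ → (-2,24,15)
river: ρ → (15,6,-11)
river: ρ → (-11,16,10)
river: ρ → (10,24,-3)
river: ρ → (-3,24,10)
river: ρ → (10,16,-11)
river: ρ → (-11,6,15)
closes: descent 0, river 8
min |a| on river = 2

2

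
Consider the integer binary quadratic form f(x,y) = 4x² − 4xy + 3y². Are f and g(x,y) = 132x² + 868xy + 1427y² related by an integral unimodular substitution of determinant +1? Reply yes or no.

D₁ = -32, D₂ = -32
f: translate: b→4 (≡-4 mod 8), so (4,-4,3)→(4,4,3)
f: flip: (4,4,3)→(3,-4,4)
f: translate: b→2 (≡-4 mod 6), so (3,-4,4)→(3,2,3)
f: reduced (well bottom): (3,2,3) with a≤c, −a<b≤a
g: translate: b→76 (≡868 mod 264), so (132,868,1427)→(132,76,11)
g: flip: (132,76,11)→(11,-76,132)
g: translate: b→-10 (≡-76 mod 22), so (11,-76,132)→(11,-10,3)
g: flip: (11,-10,3)→(3,10,11)
g: translate: b→-2 (≡10 mod 6), so (3,10,11)→(3,-2,3)
g: flip: (3,-2,3)→(3,2,3)
g: reduced (well bottom): (3,2,3) with a≤c, −a<b≤a
reduced forms (3, 2, 3) vs (3, 2, 3) ⇒ equivalent

yes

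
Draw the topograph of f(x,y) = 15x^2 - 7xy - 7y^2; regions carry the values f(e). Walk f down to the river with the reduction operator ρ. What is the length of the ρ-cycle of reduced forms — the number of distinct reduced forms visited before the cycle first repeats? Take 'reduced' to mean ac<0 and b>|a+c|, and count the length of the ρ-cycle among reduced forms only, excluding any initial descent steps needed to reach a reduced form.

D = 469, ⌊√D⌋ = 21
descent: ρ → (-7,21,1)  [lands on river]
river: ρ → (1,21,-7)
ρ-cycle length = 2 (tail of 1 descent step not counted)

2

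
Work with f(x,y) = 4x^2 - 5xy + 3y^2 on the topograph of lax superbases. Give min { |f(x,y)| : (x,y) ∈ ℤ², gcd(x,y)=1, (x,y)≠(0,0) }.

translate: b→3 (≡-5 mod 8), so (4,-5,3)→(4,3,2)
flip: (4,3,2)→(2,-3,4)
translate: b→1 (≡-3 mod 4), so (2,-3,4)→(2,1,3)
reduced (well bottom): (2,1,3) with a≤c, −a<b≤a
well minimum = a = 2

2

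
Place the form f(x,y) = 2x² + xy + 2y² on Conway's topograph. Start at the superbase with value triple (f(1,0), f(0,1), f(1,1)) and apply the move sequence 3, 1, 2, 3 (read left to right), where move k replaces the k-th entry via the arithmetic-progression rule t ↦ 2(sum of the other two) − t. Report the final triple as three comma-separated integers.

start (2,2,5) = (f(1,0),f(0,1),f(1,1))
replace slot 3: 2·(2+2) − 5 = 3 → (2,2,3)
replace slot 1: 2·(2+3) − 2 = 8 → (8,2,3)
replace slot 2: 2·(8+3) − 2 = 20 → (8,20,3)
replace slot 3: 2·(8+20) − 3 = 53 → (8,20,53)

8,20,53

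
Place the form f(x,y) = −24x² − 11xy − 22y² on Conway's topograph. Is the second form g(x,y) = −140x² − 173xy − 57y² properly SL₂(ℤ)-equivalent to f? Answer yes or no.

D₁ = -1991, D₂ = -1991
f is negative-definite; reduce −f:
−f: flip: (24,11,22)→(22,-11,24)
−f: reduced (well bottom): (22,-11,24) with a≤c, −a<b≤a
flip sign back: reduced form of f is (-22,11,-24)
g is negative-definite; reduce −g:
−g: translate: b→-107 (≡173 mod 280), so (140,173,57)→(140,-107,24)
−g: flip: (140,-107,24)→(24,107,140)
−g: translate: b→11 (≡107 mod 48), so (24,107,140)→(24,11,22)
−g: flip: (24,11,22)→(22,-11,24)
−g: reduced (well bottom): (22,-11,24) with a≤c, −a<b≤a
flip sign back: reduced form of g is (-22,11,-24)
reduced forms (-22, 11, -24) vs (-22, 11, -24) ⇒ equivalent

yes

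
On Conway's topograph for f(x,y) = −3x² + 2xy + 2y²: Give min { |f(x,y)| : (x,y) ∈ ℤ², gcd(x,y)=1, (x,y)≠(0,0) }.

river: ρ → (2,2,-3)
river: ρ → (-3,4,1)
river: ρ → (1,4,-3)
river: ρ → (-3,2,2)
closes: descent 0, river 4
min |a| on river = 1

1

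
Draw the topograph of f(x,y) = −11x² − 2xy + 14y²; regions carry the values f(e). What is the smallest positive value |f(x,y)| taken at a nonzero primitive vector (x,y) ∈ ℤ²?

descent: ρ → (14,2,-11)
descent: ρ → (-11,20,5)  [lands on river]
river: ρ → (5,20,-11)
river: ρ → (-11,24,1)
river: ρ → (1,24,-11)
closes: descent 2, river 4
min |a| on river = 1

1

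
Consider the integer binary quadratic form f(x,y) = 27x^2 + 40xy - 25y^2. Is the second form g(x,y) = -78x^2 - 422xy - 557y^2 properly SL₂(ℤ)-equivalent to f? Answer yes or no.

D₁ = 4300, D₂ = 4300
river cycle of f (length 22): (-25, 60, 7), (7, 52, -57), (-57, 62, 2), (2, 62, -57), (-57, 52, 7), (7, 60, -25), (-25, 40, 27), (27, 14, -38), (-38, 62, 3), (3, 64, -17), … (12 more)
river cycle of g (length 22): (7, 52, -57), (-57, 62, 2), (2, 62, -57), (-57, 52, 7), (7, 60, -25), (-25, 40, 27), (27, 14, -38), (-38, 62, 3), (3, 64, -17), (-17, 38, 42), … (12 more)
cycles coincide ⇒ equivalent

yes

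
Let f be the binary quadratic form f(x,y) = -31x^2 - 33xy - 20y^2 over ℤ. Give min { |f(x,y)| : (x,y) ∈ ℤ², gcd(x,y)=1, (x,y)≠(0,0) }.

translate: b→-29 (≡33 mod 62), so (31,33,20)→(31,-29,18)
flip: (31,-29,18)→(18,29,31)
translate: b→-7 (≡29 mod 36), so (18,29,31)→(18,-7,20)
reduced (well bottom): (18,-7,20) with a≤c, −a<b≤a
well minimum |f| = |-18| = 18 (negative-definite)

18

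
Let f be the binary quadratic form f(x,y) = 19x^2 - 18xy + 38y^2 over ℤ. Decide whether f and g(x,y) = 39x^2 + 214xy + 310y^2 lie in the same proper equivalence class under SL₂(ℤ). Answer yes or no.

D₁ = -2564, D₂ = -2564
f: reduced (well bottom): (19,-18,38) with a≤c, −a<b≤a
g: translate: b→-20 (≡214 mod 78), so (39,214,310)→(39,-20,19)
g: flip: (39,-20,19)→(19,20,39)
g: translate: b→-18 (≡20 mod 38), so (19,20,39)→(19,-18,38)
g: reduced (well bottom): (19,-18,38) with a≤c, −a<b≤a
reduced forms (19, -18, 38) vs (19, -18, 38) ⇒ equivalent

yes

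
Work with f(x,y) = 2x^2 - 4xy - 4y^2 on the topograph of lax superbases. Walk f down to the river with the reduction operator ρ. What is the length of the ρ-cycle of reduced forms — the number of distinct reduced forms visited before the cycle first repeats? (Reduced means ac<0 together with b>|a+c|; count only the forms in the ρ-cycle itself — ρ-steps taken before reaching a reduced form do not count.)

D = 48, ⌊√D⌋ = 6
descent: ρ → (-4,4,2)  [lands on river]
river: ρ → (2,4,-4)
ρ-cycle length = 2 (tail of 1 descent step not counted)

2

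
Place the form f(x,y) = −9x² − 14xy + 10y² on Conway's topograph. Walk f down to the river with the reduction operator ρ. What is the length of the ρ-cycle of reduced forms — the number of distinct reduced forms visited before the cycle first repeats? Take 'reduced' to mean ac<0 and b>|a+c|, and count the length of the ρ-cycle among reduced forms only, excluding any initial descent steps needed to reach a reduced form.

D = 556, ⌊√D⌋ = 23
descent: ρ → (10,14,-9)  [lands on river]
river: ρ → (-9,22,2)
river: ρ → (2,22,-9)
river: ρ → (-9,14,10)
river: ρ → (10,6,-13)
river: ρ → (-13,20,3)
river: ρ → (3,22,-6)
river: ρ → (-6,14,15)
river: ρ → (15,16,-5)
river: ρ → (-5,14,18)
river: ρ → (18,22,-1)
river: ρ → (-1,22,18)
river: ρ → (18,14,-5)
river: ρ → (-5,16,15)
river: ρ → (15,14,-6)
river: ρ → (-6,22,3)
river: ρ → (3,20,-13)
river: ρ → (-13,6,10)
ρ-cycle length = 18 (tail of 1 descent step not counted)

18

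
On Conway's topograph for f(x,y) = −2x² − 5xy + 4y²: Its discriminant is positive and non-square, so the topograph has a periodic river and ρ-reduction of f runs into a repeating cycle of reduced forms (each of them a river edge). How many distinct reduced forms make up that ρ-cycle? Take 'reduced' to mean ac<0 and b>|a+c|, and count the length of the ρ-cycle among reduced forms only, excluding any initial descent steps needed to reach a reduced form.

D = 57, ⌊√D⌋ = 7
descent: ρ → (4,5,-2)  [lands on river]
river: ρ → (-2,7,1)
river: ρ → (1,7,-2)
river: ρ → (-2,5,4)
river: ρ → (4,3,-3)
river: ρ → (-3,3,4)
ρ-cycle length = 6 (tail of 1 descent step not counted)

6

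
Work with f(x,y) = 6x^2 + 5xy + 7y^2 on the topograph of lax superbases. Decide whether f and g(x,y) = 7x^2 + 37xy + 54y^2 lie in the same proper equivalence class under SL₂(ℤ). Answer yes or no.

D₁ = -143, D₂ = -143
f: reduced (well bottom): (6,5,7) with a≤c, −a<b≤a
g: translate: b→-5 (≡37 mod 14), so (7,37,54)→(7,-5,6)
g: flip: (7,-5,6)→(6,5,7)
g: reduced (well bottom): (6,5,7) with a≤c, −a<b≤a
reduced forms (6, 5, 7) vs (6, 5, 7) ⇒ equivalent

yes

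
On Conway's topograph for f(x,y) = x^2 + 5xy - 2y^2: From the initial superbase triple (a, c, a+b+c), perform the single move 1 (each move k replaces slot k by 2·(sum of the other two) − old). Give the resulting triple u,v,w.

start (1,-2,4) = (f(1,0),f(0,1),f(1,1))
replace slot 1: 2·((-2)+4) − 1 = 3 → (3,-2,4)

3,-2,4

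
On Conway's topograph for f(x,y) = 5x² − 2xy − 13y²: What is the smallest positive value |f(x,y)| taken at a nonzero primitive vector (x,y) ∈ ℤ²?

descent: ρ → (-13,2,5)
descent: ρ → (5,8,-10)  [lands on river]
river: ρ → (-10,12,3)
river: ρ → (3,12,-10)
river: ρ → (-10,8,5)
river: ρ → (5,12,-6)
river: ρ → (-6,12,5)
closes: descent 2, river 6
min |a| on river = 3

3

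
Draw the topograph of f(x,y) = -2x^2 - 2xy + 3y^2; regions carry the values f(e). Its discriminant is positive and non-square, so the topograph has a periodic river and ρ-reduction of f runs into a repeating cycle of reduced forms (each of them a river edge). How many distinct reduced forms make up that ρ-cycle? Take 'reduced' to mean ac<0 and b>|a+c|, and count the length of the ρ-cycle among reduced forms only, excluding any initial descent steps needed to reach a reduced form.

D = 28, ⌊√D⌋ = 5
descent: ρ → (3,2,-2)  [lands on river]
river: ρ → (-2,2,3)
river: ρ → (3,4,-1)
river: ρ → (-1,4,3)
ρ-cycle length = 4 (tail of 1 descent step not counted)

4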